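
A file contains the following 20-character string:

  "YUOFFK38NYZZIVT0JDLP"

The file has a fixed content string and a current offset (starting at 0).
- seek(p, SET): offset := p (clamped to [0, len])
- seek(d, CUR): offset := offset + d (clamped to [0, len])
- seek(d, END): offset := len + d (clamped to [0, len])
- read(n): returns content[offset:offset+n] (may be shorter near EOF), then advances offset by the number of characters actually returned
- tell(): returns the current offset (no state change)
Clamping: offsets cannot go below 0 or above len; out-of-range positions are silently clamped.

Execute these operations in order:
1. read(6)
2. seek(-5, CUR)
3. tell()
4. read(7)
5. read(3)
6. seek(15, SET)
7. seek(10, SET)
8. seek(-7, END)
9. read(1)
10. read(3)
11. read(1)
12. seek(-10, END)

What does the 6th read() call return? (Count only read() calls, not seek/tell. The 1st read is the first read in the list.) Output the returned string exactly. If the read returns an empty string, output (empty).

Answer: D

Derivation:
After 1 (read(6)): returned 'YUOFFK', offset=6
After 2 (seek(-5, CUR)): offset=1
After 3 (tell()): offset=1
After 4 (read(7)): returned 'UOFFK38', offset=8
After 5 (read(3)): returned 'NYZ', offset=11
After 6 (seek(15, SET)): offset=15
After 7 (seek(10, SET)): offset=10
After 8 (seek(-7, END)): offset=13
After 9 (read(1)): returned 'V', offset=14
After 10 (read(3)): returned 'T0J', offset=17
After 11 (read(1)): returned 'D', offset=18
After 12 (seek(-10, END)): offset=10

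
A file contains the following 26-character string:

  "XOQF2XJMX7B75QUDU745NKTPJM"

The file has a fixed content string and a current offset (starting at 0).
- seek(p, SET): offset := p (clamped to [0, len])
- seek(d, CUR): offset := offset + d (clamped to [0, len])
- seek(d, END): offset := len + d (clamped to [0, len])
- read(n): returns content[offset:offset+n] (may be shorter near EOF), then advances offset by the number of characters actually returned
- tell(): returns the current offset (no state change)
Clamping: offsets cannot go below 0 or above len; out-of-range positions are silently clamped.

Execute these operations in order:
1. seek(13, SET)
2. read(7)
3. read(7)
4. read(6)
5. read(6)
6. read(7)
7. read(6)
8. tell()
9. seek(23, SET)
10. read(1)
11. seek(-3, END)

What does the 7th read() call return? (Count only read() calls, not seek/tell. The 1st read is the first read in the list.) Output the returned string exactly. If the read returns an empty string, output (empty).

Answer: P

Derivation:
After 1 (seek(13, SET)): offset=13
After 2 (read(7)): returned 'QUDU745', offset=20
After 3 (read(7)): returned 'NKTPJM', offset=26
After 4 (read(6)): returned '', offset=26
After 5 (read(6)): returned '', offset=26
After 6 (read(7)): returned '', offset=26
After 7 (read(6)): returned '', offset=26
After 8 (tell()): offset=26
After 9 (seek(23, SET)): offset=23
After 10 (read(1)): returned 'P', offset=24
After 11 (seek(-3, END)): offset=23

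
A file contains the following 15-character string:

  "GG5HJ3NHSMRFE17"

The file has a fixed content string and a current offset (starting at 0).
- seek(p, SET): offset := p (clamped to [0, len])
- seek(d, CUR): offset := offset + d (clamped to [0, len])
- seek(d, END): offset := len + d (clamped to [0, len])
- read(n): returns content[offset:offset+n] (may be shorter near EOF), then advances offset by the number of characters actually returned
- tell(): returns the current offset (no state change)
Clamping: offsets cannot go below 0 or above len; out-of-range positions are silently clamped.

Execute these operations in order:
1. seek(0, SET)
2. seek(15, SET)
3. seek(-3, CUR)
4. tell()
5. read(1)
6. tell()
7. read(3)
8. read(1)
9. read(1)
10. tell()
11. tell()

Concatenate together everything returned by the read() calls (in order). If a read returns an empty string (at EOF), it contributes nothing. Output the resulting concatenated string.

After 1 (seek(0, SET)): offset=0
After 2 (seek(15, SET)): offset=15
After 3 (seek(-3, CUR)): offset=12
After 4 (tell()): offset=12
After 5 (read(1)): returned 'E', offset=13
After 6 (tell()): offset=13
After 7 (read(3)): returned '17', offset=15
After 8 (read(1)): returned '', offset=15
After 9 (read(1)): returned '', offset=15
After 10 (tell()): offset=15
After 11 (tell()): offset=15

Answer: E17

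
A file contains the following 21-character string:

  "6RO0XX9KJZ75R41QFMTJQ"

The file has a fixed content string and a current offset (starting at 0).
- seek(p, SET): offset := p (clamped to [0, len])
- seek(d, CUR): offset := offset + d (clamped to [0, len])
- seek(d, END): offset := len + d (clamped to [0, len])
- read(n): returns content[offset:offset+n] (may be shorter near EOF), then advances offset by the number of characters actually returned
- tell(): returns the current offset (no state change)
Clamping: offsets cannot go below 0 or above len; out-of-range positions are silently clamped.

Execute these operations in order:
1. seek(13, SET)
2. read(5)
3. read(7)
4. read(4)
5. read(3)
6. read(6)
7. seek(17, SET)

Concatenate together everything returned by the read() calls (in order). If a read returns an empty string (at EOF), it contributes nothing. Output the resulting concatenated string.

Answer: 41QFMTJQ

Derivation:
After 1 (seek(13, SET)): offset=13
After 2 (read(5)): returned '41QFM', offset=18
After 3 (read(7)): returned 'TJQ', offset=21
After 4 (read(4)): returned '', offset=21
After 5 (read(3)): returned '', offset=21
After 6 (read(6)): returned '', offset=21
After 7 (seek(17, SET)): offset=17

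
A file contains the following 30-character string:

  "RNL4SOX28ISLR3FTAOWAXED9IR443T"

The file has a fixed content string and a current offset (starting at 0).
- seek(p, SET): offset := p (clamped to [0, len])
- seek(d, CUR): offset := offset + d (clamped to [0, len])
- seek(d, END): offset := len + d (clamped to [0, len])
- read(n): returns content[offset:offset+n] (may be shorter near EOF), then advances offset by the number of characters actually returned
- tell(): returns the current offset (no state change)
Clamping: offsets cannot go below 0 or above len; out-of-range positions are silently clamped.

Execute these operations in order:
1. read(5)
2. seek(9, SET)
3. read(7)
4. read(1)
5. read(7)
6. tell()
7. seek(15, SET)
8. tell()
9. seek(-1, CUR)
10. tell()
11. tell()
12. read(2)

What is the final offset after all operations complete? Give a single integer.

After 1 (read(5)): returned 'RNL4S', offset=5
After 2 (seek(9, SET)): offset=9
After 3 (read(7)): returned 'ISLR3FT', offset=16
After 4 (read(1)): returned 'A', offset=17
After 5 (read(7)): returned 'OWAXED9', offset=24
After 6 (tell()): offset=24
After 7 (seek(15, SET)): offset=15
After 8 (tell()): offset=15
After 9 (seek(-1, CUR)): offset=14
After 10 (tell()): offset=14
After 11 (tell()): offset=14
After 12 (read(2)): returned 'FT', offset=16

Answer: 16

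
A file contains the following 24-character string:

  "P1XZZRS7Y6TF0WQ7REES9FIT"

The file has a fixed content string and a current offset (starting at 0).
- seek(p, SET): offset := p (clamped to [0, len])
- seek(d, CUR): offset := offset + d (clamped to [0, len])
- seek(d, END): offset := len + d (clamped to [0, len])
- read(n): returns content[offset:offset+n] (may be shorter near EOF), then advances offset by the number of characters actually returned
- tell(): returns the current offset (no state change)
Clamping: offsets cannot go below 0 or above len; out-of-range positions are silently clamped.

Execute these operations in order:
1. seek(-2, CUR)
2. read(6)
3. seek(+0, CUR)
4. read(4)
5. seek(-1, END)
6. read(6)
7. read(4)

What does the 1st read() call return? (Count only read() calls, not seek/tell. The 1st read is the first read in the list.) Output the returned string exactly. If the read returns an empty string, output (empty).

Answer: P1XZZR

Derivation:
After 1 (seek(-2, CUR)): offset=0
After 2 (read(6)): returned 'P1XZZR', offset=6
After 3 (seek(+0, CUR)): offset=6
After 4 (read(4)): returned 'S7Y6', offset=10
After 5 (seek(-1, END)): offset=23
After 6 (read(6)): returned 'T', offset=24
After 7 (read(4)): returned '', offset=24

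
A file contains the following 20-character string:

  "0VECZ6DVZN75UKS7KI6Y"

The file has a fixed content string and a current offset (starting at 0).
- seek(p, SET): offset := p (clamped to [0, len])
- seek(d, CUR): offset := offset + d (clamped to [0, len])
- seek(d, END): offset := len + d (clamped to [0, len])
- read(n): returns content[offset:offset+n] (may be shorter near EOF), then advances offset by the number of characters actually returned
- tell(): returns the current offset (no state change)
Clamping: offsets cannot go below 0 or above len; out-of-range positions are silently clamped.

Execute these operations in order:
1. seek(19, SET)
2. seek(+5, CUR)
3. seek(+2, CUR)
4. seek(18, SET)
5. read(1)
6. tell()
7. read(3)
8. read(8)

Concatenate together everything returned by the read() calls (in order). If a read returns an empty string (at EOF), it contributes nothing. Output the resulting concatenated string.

After 1 (seek(19, SET)): offset=19
After 2 (seek(+5, CUR)): offset=20
After 3 (seek(+2, CUR)): offset=20
After 4 (seek(18, SET)): offset=18
After 5 (read(1)): returned '6', offset=19
After 6 (tell()): offset=19
After 7 (read(3)): returned 'Y', offset=20
After 8 (read(8)): returned '', offset=20

Answer: 6Y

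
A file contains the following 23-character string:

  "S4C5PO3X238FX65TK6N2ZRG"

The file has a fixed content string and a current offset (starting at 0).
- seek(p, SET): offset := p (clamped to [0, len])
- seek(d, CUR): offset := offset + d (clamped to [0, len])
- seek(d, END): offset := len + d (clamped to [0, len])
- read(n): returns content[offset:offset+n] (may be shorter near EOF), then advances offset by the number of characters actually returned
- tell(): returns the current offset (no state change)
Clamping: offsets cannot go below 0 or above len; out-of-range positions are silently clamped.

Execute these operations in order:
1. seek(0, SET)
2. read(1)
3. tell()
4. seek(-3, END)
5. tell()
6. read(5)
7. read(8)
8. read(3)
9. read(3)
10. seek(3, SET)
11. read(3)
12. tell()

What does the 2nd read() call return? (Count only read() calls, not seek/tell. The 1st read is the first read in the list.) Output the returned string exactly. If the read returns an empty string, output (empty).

Answer: ZRG

Derivation:
After 1 (seek(0, SET)): offset=0
After 2 (read(1)): returned 'S', offset=1
After 3 (tell()): offset=1
After 4 (seek(-3, END)): offset=20
After 5 (tell()): offset=20
After 6 (read(5)): returned 'ZRG', offset=23
After 7 (read(8)): returned '', offset=23
After 8 (read(3)): returned '', offset=23
After 9 (read(3)): returned '', offset=23
After 10 (seek(3, SET)): offset=3
After 11 (read(3)): returned '5PO', offset=6
After 12 (tell()): offset=6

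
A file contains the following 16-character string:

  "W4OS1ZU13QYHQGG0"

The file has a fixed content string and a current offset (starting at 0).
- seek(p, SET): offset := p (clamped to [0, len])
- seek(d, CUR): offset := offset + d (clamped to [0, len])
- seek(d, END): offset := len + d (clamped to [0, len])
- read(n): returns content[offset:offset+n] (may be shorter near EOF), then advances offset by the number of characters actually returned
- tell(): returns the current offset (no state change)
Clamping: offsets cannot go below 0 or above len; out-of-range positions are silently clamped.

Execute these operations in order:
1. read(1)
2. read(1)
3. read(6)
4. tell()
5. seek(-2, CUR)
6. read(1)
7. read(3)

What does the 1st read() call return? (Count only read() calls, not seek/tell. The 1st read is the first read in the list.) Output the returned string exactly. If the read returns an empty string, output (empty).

After 1 (read(1)): returned 'W', offset=1
After 2 (read(1)): returned '4', offset=2
After 3 (read(6)): returned 'OS1ZU1', offset=8
After 4 (tell()): offset=8
After 5 (seek(-2, CUR)): offset=6
After 6 (read(1)): returned 'U', offset=7
After 7 (read(3)): returned '13Q', offset=10

Answer: W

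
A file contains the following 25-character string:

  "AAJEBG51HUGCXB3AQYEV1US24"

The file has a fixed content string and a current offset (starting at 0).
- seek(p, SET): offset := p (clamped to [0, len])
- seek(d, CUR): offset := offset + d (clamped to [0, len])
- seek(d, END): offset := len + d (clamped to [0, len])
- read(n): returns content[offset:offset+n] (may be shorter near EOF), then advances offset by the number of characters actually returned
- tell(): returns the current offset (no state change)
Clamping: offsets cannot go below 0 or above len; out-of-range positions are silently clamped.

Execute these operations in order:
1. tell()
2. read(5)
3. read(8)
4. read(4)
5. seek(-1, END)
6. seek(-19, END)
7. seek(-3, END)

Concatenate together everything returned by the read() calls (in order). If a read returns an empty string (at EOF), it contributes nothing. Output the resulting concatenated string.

Answer: AAJEBG51HUGCXB3AQ

Derivation:
After 1 (tell()): offset=0
After 2 (read(5)): returned 'AAJEB', offset=5
After 3 (read(8)): returned 'G51HUGCX', offset=13
After 4 (read(4)): returned 'B3AQ', offset=17
After 5 (seek(-1, END)): offset=24
After 6 (seek(-19, END)): offset=6
After 7 (seek(-3, END)): offset=22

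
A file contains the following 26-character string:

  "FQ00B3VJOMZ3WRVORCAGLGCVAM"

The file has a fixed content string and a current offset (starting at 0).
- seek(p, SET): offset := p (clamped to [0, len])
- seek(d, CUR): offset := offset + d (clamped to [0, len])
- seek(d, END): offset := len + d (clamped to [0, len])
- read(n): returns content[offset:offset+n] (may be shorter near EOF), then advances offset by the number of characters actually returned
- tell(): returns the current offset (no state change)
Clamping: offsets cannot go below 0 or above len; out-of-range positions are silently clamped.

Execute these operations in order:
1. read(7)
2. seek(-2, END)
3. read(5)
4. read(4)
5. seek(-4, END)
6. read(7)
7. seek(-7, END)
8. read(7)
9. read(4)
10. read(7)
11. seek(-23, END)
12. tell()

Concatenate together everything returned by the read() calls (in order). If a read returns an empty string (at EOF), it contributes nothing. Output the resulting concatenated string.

Answer: FQ00B3VAMCVAMGLGCVAM

Derivation:
After 1 (read(7)): returned 'FQ00B3V', offset=7
After 2 (seek(-2, END)): offset=24
After 3 (read(5)): returned 'AM', offset=26
After 4 (read(4)): returned '', offset=26
After 5 (seek(-4, END)): offset=22
After 6 (read(7)): returned 'CVAM', offset=26
After 7 (seek(-7, END)): offset=19
After 8 (read(7)): returned 'GLGCVAM', offset=26
After 9 (read(4)): returned '', offset=26
After 10 (read(7)): returned '', offset=26
After 11 (seek(-23, END)): offset=3
After 12 (tell()): offset=3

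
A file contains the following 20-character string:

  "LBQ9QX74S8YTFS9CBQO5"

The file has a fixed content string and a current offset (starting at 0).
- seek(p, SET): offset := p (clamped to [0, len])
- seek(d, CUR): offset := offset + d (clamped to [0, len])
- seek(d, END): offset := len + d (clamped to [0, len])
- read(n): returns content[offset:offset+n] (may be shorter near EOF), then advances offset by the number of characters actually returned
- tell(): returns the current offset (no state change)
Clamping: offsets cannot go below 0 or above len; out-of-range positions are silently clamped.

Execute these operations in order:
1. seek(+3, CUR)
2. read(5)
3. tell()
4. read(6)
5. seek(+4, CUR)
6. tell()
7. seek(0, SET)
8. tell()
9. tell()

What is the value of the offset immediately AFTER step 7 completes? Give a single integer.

Answer: 0

Derivation:
After 1 (seek(+3, CUR)): offset=3
After 2 (read(5)): returned '9QX74', offset=8
After 3 (tell()): offset=8
After 4 (read(6)): returned 'S8YTFS', offset=14
After 5 (seek(+4, CUR)): offset=18
After 6 (tell()): offset=18
After 7 (seek(0, SET)): offset=0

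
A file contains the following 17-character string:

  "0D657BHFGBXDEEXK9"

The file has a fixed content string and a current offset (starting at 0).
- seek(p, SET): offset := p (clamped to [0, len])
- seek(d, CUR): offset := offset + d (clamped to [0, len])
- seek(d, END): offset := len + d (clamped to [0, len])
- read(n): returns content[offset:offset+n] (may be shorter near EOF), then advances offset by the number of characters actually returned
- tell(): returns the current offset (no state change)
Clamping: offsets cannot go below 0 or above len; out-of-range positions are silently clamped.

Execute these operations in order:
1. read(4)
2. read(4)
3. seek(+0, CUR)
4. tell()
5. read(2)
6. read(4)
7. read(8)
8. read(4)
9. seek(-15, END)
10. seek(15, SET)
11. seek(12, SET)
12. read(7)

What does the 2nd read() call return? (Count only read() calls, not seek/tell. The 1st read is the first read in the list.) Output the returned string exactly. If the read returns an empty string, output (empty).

Answer: 7BHF

Derivation:
After 1 (read(4)): returned '0D65', offset=4
After 2 (read(4)): returned '7BHF', offset=8
After 3 (seek(+0, CUR)): offset=8
After 4 (tell()): offset=8
After 5 (read(2)): returned 'GB', offset=10
After 6 (read(4)): returned 'XDEE', offset=14
After 7 (read(8)): returned 'XK9', offset=17
After 8 (read(4)): returned '', offset=17
After 9 (seek(-15, END)): offset=2
After 10 (seek(15, SET)): offset=15
After 11 (seek(12, SET)): offset=12
After 12 (read(7)): returned 'EEXK9', offset=17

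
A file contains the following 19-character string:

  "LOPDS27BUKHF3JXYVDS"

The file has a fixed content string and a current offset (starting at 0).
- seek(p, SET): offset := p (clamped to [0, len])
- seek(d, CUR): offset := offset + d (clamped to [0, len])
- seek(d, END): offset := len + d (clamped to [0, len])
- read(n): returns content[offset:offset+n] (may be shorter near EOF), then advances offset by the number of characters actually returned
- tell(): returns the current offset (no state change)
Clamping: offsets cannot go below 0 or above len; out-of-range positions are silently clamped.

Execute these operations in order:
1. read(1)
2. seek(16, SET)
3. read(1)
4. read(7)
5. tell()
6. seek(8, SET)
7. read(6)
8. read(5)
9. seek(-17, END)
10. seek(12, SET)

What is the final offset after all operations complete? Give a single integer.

After 1 (read(1)): returned 'L', offset=1
After 2 (seek(16, SET)): offset=16
After 3 (read(1)): returned 'V', offset=17
After 4 (read(7)): returned 'DS', offset=19
After 5 (tell()): offset=19
After 6 (seek(8, SET)): offset=8
After 7 (read(6)): returned 'UKHF3J', offset=14
After 8 (read(5)): returned 'XYVDS', offset=19
After 9 (seek(-17, END)): offset=2
After 10 (seek(12, SET)): offset=12

Answer: 12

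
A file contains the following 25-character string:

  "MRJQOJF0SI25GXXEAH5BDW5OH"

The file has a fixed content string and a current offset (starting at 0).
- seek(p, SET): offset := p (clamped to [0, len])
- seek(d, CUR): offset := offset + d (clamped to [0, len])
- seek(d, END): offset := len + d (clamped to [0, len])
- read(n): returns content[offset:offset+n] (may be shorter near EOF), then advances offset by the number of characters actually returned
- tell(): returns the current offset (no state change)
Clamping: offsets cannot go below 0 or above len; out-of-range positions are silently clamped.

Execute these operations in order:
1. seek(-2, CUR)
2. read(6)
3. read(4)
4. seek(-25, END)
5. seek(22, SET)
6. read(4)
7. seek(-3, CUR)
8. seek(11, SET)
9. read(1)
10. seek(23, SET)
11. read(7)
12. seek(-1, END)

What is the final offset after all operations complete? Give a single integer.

Answer: 24

Derivation:
After 1 (seek(-2, CUR)): offset=0
After 2 (read(6)): returned 'MRJQOJ', offset=6
After 3 (read(4)): returned 'F0SI', offset=10
After 4 (seek(-25, END)): offset=0
After 5 (seek(22, SET)): offset=22
After 6 (read(4)): returned '5OH', offset=25
After 7 (seek(-3, CUR)): offset=22
After 8 (seek(11, SET)): offset=11
After 9 (read(1)): returned '5', offset=12
After 10 (seek(23, SET)): offset=23
After 11 (read(7)): returned 'OH', offset=25
After 12 (seek(-1, END)): offset=24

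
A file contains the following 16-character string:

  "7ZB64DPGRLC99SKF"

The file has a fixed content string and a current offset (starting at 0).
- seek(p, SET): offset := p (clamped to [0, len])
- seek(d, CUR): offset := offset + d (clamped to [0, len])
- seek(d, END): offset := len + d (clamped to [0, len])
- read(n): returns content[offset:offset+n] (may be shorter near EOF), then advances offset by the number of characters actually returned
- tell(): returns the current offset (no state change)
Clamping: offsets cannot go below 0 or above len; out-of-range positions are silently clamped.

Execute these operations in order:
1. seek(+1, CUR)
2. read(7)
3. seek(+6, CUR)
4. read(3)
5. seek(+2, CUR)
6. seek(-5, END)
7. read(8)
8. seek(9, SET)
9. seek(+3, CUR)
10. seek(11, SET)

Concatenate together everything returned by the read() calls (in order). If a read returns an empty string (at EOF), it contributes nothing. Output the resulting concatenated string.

After 1 (seek(+1, CUR)): offset=1
After 2 (read(7)): returned 'ZB64DPG', offset=8
After 3 (seek(+6, CUR)): offset=14
After 4 (read(3)): returned 'KF', offset=16
After 5 (seek(+2, CUR)): offset=16
After 6 (seek(-5, END)): offset=11
After 7 (read(8)): returned '99SKF', offset=16
After 8 (seek(9, SET)): offset=9
After 9 (seek(+3, CUR)): offset=12
After 10 (seek(11, SET)): offset=11

Answer: ZB64DPGKF99SKF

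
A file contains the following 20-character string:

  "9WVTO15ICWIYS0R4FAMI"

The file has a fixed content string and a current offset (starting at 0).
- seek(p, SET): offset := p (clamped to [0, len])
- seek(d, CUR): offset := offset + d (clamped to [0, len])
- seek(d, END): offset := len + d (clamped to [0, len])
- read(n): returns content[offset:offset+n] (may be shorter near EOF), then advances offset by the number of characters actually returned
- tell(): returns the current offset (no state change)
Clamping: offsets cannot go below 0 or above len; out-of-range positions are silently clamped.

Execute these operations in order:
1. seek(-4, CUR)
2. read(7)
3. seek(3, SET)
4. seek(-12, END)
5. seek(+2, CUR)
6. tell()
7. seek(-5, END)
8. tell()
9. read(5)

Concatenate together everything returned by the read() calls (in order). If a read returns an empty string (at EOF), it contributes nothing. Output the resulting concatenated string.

After 1 (seek(-4, CUR)): offset=0
After 2 (read(7)): returned '9WVTO15', offset=7
After 3 (seek(3, SET)): offset=3
After 4 (seek(-12, END)): offset=8
After 5 (seek(+2, CUR)): offset=10
After 6 (tell()): offset=10
After 7 (seek(-5, END)): offset=15
After 8 (tell()): offset=15
After 9 (read(5)): returned '4FAMI', offset=20

Answer: 9WVTO154FAMI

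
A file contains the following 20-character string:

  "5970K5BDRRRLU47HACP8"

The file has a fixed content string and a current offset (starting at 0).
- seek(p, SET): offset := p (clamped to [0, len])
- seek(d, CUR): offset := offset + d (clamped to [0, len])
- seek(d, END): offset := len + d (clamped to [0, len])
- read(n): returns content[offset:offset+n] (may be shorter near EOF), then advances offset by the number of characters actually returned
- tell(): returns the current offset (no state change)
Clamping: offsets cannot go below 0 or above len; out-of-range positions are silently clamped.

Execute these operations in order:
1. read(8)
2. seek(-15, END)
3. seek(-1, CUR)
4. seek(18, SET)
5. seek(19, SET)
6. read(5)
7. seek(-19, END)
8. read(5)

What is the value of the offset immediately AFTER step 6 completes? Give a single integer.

After 1 (read(8)): returned '5970K5BD', offset=8
After 2 (seek(-15, END)): offset=5
After 3 (seek(-1, CUR)): offset=4
After 4 (seek(18, SET)): offset=18
After 5 (seek(19, SET)): offset=19
After 6 (read(5)): returned '8', offset=20

Answer: 20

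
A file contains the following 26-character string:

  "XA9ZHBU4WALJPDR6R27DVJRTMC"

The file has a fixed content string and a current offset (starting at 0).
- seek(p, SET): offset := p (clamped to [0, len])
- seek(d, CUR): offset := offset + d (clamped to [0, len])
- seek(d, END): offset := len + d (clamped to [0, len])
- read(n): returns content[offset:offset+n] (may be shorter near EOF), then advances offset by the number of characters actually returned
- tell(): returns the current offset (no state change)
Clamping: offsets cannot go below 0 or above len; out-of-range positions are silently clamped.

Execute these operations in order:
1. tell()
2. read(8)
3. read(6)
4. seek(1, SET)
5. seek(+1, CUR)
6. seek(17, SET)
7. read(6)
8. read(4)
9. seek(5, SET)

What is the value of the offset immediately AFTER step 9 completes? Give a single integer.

Answer: 5

Derivation:
After 1 (tell()): offset=0
After 2 (read(8)): returned 'XA9ZHBU4', offset=8
After 3 (read(6)): returned 'WALJPD', offset=14
After 4 (seek(1, SET)): offset=1
After 5 (seek(+1, CUR)): offset=2
After 6 (seek(17, SET)): offset=17
After 7 (read(6)): returned '27DVJR', offset=23
After 8 (read(4)): returned 'TMC', offset=26
After 9 (seek(5, SET)): offset=5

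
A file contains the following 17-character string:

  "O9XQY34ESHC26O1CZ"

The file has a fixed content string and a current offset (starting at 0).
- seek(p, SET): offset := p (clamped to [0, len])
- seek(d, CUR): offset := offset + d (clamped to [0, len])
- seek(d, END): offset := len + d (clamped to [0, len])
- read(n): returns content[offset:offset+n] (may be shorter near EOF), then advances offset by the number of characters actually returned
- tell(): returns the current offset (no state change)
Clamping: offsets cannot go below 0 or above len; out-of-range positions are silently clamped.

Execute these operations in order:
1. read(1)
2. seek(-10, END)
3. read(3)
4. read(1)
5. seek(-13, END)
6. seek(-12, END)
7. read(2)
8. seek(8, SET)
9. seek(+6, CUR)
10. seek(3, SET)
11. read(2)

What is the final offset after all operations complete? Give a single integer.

Answer: 5

Derivation:
After 1 (read(1)): returned 'O', offset=1
After 2 (seek(-10, END)): offset=7
After 3 (read(3)): returned 'ESH', offset=10
After 4 (read(1)): returned 'C', offset=11
After 5 (seek(-13, END)): offset=4
After 6 (seek(-12, END)): offset=5
After 7 (read(2)): returned '34', offset=7
After 8 (seek(8, SET)): offset=8
After 9 (seek(+6, CUR)): offset=14
After 10 (seek(3, SET)): offset=3
After 11 (read(2)): returned 'QY', offset=5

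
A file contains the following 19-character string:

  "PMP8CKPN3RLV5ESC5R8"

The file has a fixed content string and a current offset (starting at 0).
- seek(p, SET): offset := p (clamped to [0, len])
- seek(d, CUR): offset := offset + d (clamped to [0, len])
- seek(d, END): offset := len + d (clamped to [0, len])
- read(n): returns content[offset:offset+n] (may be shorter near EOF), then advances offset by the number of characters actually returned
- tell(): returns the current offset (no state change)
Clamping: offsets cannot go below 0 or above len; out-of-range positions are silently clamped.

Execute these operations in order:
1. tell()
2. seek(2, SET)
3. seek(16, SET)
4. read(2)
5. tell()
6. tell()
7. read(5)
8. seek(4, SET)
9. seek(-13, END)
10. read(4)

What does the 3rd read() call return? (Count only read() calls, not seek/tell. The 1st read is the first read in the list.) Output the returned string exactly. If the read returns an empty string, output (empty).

After 1 (tell()): offset=0
After 2 (seek(2, SET)): offset=2
After 3 (seek(16, SET)): offset=16
After 4 (read(2)): returned '5R', offset=18
After 5 (tell()): offset=18
After 6 (tell()): offset=18
After 7 (read(5)): returned '8', offset=19
After 8 (seek(4, SET)): offset=4
After 9 (seek(-13, END)): offset=6
After 10 (read(4)): returned 'PN3R', offset=10

Answer: PN3R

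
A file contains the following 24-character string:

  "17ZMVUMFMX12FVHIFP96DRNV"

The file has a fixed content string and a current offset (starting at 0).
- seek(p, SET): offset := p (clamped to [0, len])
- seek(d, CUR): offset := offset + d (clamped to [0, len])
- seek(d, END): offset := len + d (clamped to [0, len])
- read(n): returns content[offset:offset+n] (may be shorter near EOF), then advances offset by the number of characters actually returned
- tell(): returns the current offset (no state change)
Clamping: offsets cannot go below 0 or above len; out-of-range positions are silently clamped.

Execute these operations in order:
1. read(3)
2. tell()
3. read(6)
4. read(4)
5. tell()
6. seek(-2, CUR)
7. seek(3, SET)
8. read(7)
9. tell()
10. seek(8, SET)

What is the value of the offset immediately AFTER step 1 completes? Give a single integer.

After 1 (read(3)): returned '17Z', offset=3

Answer: 3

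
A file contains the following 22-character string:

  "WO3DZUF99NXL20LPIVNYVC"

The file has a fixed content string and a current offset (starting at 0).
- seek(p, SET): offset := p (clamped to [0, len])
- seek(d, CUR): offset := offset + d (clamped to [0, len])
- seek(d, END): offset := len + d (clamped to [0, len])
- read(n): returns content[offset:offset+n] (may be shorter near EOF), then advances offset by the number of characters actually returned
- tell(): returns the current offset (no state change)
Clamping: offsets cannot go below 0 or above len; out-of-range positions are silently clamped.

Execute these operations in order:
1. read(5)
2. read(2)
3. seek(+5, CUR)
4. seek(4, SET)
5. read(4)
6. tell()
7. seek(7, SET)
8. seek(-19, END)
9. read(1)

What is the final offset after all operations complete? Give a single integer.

Answer: 4

Derivation:
After 1 (read(5)): returned 'WO3DZ', offset=5
After 2 (read(2)): returned 'UF', offset=7
After 3 (seek(+5, CUR)): offset=12
After 4 (seek(4, SET)): offset=4
After 5 (read(4)): returned 'ZUF9', offset=8
After 6 (tell()): offset=8
After 7 (seek(7, SET)): offset=7
After 8 (seek(-19, END)): offset=3
After 9 (read(1)): returned 'D', offset=4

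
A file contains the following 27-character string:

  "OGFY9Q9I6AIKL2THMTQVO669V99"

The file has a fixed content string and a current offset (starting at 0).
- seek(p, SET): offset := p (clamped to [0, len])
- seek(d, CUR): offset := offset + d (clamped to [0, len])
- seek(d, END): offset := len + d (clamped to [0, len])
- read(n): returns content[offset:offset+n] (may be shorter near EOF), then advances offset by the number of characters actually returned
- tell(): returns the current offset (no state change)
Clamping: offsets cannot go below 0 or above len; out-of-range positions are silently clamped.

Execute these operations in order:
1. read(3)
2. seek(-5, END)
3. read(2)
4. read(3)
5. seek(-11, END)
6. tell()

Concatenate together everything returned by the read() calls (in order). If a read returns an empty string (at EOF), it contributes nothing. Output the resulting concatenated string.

After 1 (read(3)): returned 'OGF', offset=3
After 2 (seek(-5, END)): offset=22
After 3 (read(2)): returned '69', offset=24
After 4 (read(3)): returned 'V99', offset=27
After 5 (seek(-11, END)): offset=16
After 6 (tell()): offset=16

Answer: OGF69V99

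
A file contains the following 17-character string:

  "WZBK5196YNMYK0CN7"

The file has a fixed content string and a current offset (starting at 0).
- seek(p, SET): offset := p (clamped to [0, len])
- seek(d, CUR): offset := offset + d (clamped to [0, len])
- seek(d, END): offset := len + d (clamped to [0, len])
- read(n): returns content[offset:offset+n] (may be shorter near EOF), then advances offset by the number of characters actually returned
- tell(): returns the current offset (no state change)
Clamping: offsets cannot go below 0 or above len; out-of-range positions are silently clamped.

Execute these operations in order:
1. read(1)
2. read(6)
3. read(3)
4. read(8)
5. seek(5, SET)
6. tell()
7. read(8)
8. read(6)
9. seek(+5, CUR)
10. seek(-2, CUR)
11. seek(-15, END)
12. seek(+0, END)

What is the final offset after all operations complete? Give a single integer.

After 1 (read(1)): returned 'W', offset=1
After 2 (read(6)): returned 'ZBK519', offset=7
After 3 (read(3)): returned '6YN', offset=10
After 4 (read(8)): returned 'MYK0CN7', offset=17
After 5 (seek(5, SET)): offset=5
After 6 (tell()): offset=5
After 7 (read(8)): returned '196YNMYK', offset=13
After 8 (read(6)): returned '0CN7', offset=17
After 9 (seek(+5, CUR)): offset=17
After 10 (seek(-2, CUR)): offset=15
After 11 (seek(-15, END)): offset=2
After 12 (seek(+0, END)): offset=17

Answer: 17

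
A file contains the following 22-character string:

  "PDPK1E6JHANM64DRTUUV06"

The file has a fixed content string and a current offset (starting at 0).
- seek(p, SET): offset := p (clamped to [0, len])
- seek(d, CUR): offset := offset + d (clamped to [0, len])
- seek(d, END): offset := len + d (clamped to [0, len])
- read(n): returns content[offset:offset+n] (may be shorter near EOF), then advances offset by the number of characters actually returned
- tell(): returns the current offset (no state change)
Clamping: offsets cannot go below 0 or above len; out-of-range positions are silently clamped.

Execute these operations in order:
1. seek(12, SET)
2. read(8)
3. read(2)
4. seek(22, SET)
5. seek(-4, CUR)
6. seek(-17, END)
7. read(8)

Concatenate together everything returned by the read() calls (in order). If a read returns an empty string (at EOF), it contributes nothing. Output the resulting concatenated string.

After 1 (seek(12, SET)): offset=12
After 2 (read(8)): returned '64DRTUUV', offset=20
After 3 (read(2)): returned '06', offset=22
After 4 (seek(22, SET)): offset=22
After 5 (seek(-4, CUR)): offset=18
After 6 (seek(-17, END)): offset=5
After 7 (read(8)): returned 'E6JHANM6', offset=13

Answer: 64DRTUUV06E6JHANM6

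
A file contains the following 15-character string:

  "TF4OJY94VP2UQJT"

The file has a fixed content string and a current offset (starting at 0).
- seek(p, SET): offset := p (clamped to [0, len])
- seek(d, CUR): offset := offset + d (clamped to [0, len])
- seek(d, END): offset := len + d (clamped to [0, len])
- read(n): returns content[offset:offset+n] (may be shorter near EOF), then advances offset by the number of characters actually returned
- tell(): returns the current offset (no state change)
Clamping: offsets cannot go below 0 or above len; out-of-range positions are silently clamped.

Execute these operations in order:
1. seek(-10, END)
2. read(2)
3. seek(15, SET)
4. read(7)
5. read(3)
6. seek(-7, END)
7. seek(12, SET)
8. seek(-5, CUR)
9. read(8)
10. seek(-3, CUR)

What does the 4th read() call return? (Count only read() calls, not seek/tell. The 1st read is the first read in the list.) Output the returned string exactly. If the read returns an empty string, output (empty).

After 1 (seek(-10, END)): offset=5
After 2 (read(2)): returned 'Y9', offset=7
After 3 (seek(15, SET)): offset=15
After 4 (read(7)): returned '', offset=15
After 5 (read(3)): returned '', offset=15
After 6 (seek(-7, END)): offset=8
After 7 (seek(12, SET)): offset=12
After 8 (seek(-5, CUR)): offset=7
After 9 (read(8)): returned '4VP2UQJT', offset=15
After 10 (seek(-3, CUR)): offset=12

Answer: 4VP2UQJT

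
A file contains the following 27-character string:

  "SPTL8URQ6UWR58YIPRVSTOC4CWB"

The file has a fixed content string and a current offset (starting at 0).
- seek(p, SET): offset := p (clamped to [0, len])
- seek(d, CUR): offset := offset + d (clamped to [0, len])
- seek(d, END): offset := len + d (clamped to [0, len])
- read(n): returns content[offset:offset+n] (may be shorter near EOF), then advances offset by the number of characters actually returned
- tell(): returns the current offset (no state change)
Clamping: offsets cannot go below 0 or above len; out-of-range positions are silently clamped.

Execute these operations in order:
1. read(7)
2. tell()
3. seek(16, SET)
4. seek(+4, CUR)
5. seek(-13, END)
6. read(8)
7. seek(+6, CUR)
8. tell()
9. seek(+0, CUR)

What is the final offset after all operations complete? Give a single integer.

Answer: 27

Derivation:
After 1 (read(7)): returned 'SPTL8UR', offset=7
After 2 (tell()): offset=7
After 3 (seek(16, SET)): offset=16
After 4 (seek(+4, CUR)): offset=20
After 5 (seek(-13, END)): offset=14
After 6 (read(8)): returned 'YIPRVSTO', offset=22
After 7 (seek(+6, CUR)): offset=27
After 8 (tell()): offset=27
After 9 (seek(+0, CUR)): offset=27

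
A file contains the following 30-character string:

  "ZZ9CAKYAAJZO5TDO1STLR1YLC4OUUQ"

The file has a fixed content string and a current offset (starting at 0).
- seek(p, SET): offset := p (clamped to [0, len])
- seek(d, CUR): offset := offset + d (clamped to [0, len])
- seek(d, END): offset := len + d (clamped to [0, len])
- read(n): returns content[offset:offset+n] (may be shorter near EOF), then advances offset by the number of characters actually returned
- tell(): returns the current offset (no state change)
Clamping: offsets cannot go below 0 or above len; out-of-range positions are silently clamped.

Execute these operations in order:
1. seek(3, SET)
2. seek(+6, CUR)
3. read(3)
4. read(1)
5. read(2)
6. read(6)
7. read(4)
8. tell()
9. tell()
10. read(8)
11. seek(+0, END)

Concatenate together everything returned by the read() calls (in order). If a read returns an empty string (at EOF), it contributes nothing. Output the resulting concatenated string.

Answer: JZO5TDO1STLR1YLC4OUUQ

Derivation:
After 1 (seek(3, SET)): offset=3
After 2 (seek(+6, CUR)): offset=9
After 3 (read(3)): returned 'JZO', offset=12
After 4 (read(1)): returned '5', offset=13
After 5 (read(2)): returned 'TD', offset=15
After 6 (read(6)): returned 'O1STLR', offset=21
After 7 (read(4)): returned '1YLC', offset=25
After 8 (tell()): offset=25
After 9 (tell()): offset=25
After 10 (read(8)): returned '4OUUQ', offset=30
After 11 (seek(+0, END)): offset=30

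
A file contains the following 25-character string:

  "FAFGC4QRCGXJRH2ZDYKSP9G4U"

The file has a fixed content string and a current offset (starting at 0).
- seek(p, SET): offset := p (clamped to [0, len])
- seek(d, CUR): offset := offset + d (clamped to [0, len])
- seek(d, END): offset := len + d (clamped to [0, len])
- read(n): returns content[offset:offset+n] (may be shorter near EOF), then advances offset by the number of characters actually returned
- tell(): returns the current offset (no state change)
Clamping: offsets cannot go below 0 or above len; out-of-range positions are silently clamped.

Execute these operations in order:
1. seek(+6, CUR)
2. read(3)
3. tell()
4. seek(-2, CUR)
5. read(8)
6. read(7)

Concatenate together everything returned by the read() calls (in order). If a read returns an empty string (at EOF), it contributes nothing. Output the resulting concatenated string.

After 1 (seek(+6, CUR)): offset=6
After 2 (read(3)): returned 'QRC', offset=9
After 3 (tell()): offset=9
After 4 (seek(-2, CUR)): offset=7
After 5 (read(8)): returned 'RCGXJRH2', offset=15
After 6 (read(7)): returned 'ZDYKSP9', offset=22

Answer: QRCRCGXJRH2ZDYKSP9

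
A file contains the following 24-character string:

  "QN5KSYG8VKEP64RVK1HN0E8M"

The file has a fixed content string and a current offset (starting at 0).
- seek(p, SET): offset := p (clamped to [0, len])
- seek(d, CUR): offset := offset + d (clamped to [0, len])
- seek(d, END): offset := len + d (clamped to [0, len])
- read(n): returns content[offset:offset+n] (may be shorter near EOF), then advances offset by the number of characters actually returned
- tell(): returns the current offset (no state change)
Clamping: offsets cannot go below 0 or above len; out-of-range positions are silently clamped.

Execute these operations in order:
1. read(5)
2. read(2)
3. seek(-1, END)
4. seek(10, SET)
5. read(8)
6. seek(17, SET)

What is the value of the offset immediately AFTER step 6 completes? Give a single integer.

After 1 (read(5)): returned 'QN5KS', offset=5
After 2 (read(2)): returned 'YG', offset=7
After 3 (seek(-1, END)): offset=23
After 4 (seek(10, SET)): offset=10
After 5 (read(8)): returned 'EP64RVK1', offset=18
After 6 (seek(17, SET)): offset=17

Answer: 17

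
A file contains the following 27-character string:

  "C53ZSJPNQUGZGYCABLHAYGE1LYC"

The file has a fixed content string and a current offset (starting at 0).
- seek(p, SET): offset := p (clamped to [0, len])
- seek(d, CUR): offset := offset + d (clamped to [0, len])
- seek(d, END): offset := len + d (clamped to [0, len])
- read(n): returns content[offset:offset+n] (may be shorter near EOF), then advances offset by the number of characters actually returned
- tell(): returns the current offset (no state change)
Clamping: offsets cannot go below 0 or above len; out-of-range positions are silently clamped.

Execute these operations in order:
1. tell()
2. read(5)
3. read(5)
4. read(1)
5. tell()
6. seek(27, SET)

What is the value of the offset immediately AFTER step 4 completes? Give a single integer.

After 1 (tell()): offset=0
After 2 (read(5)): returned 'C53ZS', offset=5
After 3 (read(5)): returned 'JPNQU', offset=10
After 4 (read(1)): returned 'G', offset=11

Answer: 11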